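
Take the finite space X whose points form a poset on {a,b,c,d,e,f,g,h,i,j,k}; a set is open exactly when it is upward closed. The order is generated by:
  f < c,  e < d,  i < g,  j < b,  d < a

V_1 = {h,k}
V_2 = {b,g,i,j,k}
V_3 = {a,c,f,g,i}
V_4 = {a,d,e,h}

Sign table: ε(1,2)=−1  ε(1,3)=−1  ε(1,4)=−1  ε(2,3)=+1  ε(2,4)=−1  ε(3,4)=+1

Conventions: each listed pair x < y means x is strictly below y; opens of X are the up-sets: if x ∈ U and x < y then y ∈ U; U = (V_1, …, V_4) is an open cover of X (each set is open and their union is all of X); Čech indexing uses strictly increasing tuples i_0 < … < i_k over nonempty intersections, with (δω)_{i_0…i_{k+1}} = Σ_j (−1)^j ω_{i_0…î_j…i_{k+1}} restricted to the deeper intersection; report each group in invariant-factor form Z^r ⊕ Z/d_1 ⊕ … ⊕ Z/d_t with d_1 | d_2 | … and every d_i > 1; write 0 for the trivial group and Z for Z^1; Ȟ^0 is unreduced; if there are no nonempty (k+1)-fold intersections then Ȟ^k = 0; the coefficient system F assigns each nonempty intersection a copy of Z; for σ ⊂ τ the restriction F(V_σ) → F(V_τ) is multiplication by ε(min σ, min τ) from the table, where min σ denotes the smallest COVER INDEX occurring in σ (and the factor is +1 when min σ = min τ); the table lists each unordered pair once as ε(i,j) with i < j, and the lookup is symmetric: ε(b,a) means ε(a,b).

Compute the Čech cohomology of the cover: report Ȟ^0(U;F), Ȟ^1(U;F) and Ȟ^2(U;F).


Ȟ^0(U;F) ≅ Z, Ȟ^1(U;F) ≅ Z and Ȟ^2(U;F) ≅ 0

nerve of the cover:
  V12={k} V14={h} V23={g,i} V34={a}
C dims 4,4; δ0: rk 3, SNF 1^3
Ȟ^0 = (4 − 3) − 0 = 1, so Ȟ^0 ≅ Z
Ȟ^1 = (4 − 0) − 3 = 1, so Ȟ^1 ≅ Z
Ȟ^2 = (0 − 0) − 0 = 0, so Ȟ^2 ≅ 0


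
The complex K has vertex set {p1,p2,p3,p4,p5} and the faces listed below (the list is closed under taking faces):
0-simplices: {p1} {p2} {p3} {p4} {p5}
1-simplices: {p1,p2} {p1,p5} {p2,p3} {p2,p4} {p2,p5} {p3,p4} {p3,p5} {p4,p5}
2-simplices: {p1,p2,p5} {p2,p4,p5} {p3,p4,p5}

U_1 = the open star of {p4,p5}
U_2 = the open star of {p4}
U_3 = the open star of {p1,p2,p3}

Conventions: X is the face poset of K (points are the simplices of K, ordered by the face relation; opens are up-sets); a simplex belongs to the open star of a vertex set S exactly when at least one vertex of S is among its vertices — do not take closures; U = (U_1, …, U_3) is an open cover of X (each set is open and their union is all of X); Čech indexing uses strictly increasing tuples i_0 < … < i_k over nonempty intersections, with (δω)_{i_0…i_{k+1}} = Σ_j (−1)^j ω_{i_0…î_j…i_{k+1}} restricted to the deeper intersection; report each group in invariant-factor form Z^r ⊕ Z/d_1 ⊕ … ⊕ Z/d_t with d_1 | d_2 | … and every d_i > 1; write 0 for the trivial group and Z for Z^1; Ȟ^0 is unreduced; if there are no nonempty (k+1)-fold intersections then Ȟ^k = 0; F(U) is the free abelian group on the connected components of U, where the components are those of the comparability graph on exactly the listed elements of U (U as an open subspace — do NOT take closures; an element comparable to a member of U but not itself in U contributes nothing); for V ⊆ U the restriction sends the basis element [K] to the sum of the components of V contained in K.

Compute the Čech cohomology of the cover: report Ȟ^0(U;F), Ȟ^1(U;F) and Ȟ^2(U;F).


nonempty intersections:
  U1={{p4},{p5},{p1,p5},{p2,p4},{p2,p5},{p3,p4},{p3,p5},{p4,p5},{p1,p2,p5},{p2,p4,p5},{p3,p4,p5}} U2={{p4},{p2,p4},{p3,p4},{p4,p5},{p2,p4,p5},{p3,p4,p5}} U3={{p1},{p2},{p3},{p1,p2},{p1,p5},{p2,p3},{p2,p4},{p2,p5},{p3,p4},{p3,p5},{p1,p2,p5},{p2,p4,p5},{p3,p4,p5}}
  U12={{p4},{p2,p4},{p3,p4},{p4,p5},{p2,p4,p5},{p3,p4,p5}} U13={{p1,p5},{p2,p4},{p2,p5},{p3,p4},{p3,p5},{p1,p2,p5},{p2,p4,p5},{p3,p4,p5}} U23={{p2,p4},{p3,p4},{p2,p4,p5},{p3,p4,p5}}
  U123={{p2,p4},{p3,p4},{p2,p4,p5},{p3,p4,p5}}
components per intersection:
  U1: {{p4},{p5},{p1,p5},{p2,p4},{p2,p5},{p3,p4},{p3,p5},{p4,p5},{p1,p2,p5},{p2,p4,p5},{p3,p4,p5}}
  U2: {{p4},{p2,p4},{p3,p4},{p4,p5},{p2,p4,p5},{p3,p4,p5}}
  U3: {{p1},{p2},{p3},{p1,p2},{p1,p5},{p2,p3},{p2,p4},{p2,p5},{p3,p4},{p3,p5},{p1,p2,p5},{p2,p4,p5},{p3,p4,p5}}
  U12: {{p4},{p2,p4},{p3,p4},{p4,p5},{p2,p4,p5},{p3,p4,p5}}
  U13: {{p1,p5},{p2,p4},{p2,p5},{p1,p2,p5},{p2,p4,p5}} {{p3,p4},{p3,p5},{p3,p4,p5}}
  U23: {{p2,p4},{p2,p4,p5}} {{p3,p4},{p3,p4,p5}}
  U123: {{p2,p4},{p2,p4,p5}} {{p3,p4},{p3,p4,p5}}
C dims 3,5,2; δ0: rk 2, SNF 1^2; δ1: rk 2, SNF 1^2
Ȟ^0: (3−2)−0=1 ⇒ Z
Ȟ^1: (5−2)−2=1 ⇒ Z
Ȟ^2: (2−0)−2=0 ⇒ 0

Ȟ^0 = Z; Ȟ^1 = Z; Ȟ^2 = 0


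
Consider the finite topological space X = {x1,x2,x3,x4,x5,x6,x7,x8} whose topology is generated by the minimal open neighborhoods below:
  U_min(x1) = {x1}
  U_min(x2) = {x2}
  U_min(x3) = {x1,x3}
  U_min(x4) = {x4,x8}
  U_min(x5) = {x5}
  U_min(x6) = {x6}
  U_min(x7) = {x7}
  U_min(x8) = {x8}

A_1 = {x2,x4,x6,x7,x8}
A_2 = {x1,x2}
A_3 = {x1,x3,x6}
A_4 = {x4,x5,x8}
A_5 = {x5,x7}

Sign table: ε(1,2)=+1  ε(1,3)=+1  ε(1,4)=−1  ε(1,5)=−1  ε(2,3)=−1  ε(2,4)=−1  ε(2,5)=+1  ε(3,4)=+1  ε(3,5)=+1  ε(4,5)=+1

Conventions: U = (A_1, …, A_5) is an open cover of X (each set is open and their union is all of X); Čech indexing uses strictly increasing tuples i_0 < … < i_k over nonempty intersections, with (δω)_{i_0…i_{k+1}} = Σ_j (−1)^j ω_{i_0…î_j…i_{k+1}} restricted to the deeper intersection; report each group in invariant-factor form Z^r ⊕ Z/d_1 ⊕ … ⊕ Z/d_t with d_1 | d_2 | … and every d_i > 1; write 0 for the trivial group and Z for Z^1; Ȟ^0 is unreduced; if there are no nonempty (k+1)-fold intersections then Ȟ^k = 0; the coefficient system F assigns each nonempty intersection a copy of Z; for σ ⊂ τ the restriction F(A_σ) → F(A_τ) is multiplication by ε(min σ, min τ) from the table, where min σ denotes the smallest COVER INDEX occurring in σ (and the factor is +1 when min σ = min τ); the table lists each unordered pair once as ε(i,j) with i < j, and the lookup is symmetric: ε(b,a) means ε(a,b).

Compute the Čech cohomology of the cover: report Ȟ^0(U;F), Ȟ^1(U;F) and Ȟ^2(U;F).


Ȟ^0 ≅ 0; Ȟ^1 ≅ Z ⊕ Z/2; Ȟ^2 ≅ 0

cover nerve:
  A12={x2} A13={x6} A14={x4,x8} A15={x7} A23={x1} A45={x5}
C dims 5,6; δ0: rk 5, SNF 1^4·2
Ȟ^0: (5−5)−0=0 ⇒ 0
Ȟ^1: (6−0)−5=1 plus torsion [2] ⇒ Z ⊕ Z/2
Ȟ^2: (0−0)−0=0 ⇒ 0


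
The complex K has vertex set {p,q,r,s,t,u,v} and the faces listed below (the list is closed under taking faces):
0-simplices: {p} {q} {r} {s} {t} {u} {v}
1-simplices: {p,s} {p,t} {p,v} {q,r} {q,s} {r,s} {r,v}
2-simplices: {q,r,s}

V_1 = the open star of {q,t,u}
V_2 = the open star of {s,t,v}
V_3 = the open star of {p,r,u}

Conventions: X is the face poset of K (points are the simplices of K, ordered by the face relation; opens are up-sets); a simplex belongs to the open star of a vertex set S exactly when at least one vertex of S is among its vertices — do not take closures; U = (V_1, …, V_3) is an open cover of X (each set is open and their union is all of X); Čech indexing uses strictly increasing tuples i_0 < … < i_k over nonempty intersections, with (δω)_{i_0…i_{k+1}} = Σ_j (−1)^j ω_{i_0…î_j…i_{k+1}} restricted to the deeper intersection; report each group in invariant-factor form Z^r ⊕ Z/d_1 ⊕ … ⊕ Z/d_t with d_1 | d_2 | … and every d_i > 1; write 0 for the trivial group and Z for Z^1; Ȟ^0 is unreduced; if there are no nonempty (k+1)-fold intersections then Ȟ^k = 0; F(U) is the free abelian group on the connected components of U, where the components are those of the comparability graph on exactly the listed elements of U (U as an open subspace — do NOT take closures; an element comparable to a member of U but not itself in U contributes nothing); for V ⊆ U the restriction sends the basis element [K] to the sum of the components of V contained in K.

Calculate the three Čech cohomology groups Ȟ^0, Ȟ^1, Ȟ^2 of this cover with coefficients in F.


Ȟ^0 = Z^2; Ȟ^1 = Z; Ȟ^2 = 0

nonempty overlaps:
  V1={{q},{t},{u},{p,t},{q,r},{q,s},{q,r,s}} V2={{s},{t},{v},{p,s},{p,t},{p,v},{q,s},{r,s},{r,v},{q,r,s}} V3={{p},{r},{u},{p,s},{p,t},{p,v},{q,r},{r,s},{r,v},{q,r,s}}
  V12={{t},{p,t},{q,s},{q,r,s}} V13={{u},{p,t},{q,r},{q,r,s}} V23={{p,s},{p,t},{p,v},{r,s},{r,v},{q,r,s}}
  V123={{p,t},{q,r,s}}
components per intersection:
  V1: {{q},{q,r},{q,s},{q,r,s}} {{t},{p,t}} {{u}}
  V2: {{s},{p,s},{q,s},{r,s},{q,r,s}} {{t},{p,t}} {{v},{p,v},{r,v}}
  V3: {{p},{p,s},{p,t},{p,v}} {{r},{q,r},{r,s},{r,v},{q,r,s}} {{u}}
  V12: {{t},{p,t}} {{q,s},{q,r,s}}
  V13: {{u}} {{p,t}} {{q,r},{q,r,s}}
  V23: {{p,s}} {{p,t}} {{p,v}} {{r,s},{q,r,s}} {{r,v}}
  V123: {{p,t}} {{q,r,s}}
C dims 9,10,2; δ0: rk 7, SNF 1^7; δ1: rk 2, SNF 1^2
degree 0: 9−7−0 = 2 → Ȟ^0 ≅ Z^2
degree 1: 10−2−7 = 1 → Ȟ^1 ≅ Z
degree 2: 2−0−2 = 0 → Ȟ^2 ≅ 0


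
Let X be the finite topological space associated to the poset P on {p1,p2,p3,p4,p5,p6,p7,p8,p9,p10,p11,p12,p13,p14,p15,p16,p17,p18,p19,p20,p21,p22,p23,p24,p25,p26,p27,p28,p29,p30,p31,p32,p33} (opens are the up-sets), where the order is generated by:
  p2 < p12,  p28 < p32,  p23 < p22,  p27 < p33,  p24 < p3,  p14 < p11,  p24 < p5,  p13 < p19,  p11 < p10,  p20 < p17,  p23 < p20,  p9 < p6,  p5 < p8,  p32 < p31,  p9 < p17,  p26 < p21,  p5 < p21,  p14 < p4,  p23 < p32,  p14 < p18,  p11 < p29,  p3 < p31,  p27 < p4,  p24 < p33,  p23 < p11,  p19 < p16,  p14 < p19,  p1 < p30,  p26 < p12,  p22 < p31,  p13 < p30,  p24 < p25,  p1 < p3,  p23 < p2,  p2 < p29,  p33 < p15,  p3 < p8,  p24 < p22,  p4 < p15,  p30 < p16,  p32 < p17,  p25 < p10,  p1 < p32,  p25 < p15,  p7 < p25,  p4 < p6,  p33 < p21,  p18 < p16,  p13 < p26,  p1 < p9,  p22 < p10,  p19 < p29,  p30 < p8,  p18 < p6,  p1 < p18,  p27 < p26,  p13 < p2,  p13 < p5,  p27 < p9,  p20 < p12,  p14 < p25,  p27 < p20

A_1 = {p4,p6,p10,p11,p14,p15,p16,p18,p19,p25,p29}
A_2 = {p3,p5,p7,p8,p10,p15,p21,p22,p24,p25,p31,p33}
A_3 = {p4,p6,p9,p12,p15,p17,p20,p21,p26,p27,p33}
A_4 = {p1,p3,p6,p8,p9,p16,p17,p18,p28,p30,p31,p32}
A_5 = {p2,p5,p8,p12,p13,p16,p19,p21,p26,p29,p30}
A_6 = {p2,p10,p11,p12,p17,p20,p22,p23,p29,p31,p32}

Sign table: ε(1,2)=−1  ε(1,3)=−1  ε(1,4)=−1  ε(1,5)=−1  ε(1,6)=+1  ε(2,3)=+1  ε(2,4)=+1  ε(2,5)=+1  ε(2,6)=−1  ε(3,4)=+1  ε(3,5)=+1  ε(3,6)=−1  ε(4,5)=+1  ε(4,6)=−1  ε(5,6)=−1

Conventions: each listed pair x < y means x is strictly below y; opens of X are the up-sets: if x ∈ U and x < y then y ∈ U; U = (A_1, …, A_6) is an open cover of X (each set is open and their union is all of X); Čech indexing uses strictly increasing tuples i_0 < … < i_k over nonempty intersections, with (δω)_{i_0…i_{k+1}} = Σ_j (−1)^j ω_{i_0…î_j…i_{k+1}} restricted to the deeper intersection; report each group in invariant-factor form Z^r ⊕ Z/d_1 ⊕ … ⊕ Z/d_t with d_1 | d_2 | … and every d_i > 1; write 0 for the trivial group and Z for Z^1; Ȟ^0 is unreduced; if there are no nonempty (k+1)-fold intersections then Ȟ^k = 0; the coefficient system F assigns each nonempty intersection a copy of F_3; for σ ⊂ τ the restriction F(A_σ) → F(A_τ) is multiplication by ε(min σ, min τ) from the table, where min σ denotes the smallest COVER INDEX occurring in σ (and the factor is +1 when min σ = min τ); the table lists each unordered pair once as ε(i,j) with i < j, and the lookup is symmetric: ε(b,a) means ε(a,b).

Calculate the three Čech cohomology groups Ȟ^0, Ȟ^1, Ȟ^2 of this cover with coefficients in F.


intersection data:
  A12={p10,p15,p25} A13={p4,p6,p15} A14={p6,p16,p18} A15={p16,p19,p29} A16={p10,p11,p29} A23={p15,p21,p33} A24={p3,p8,p31} A25={p5,p8,p21} A26={p10,p22,p31} A34={p6,p9,p17} A35={p12,p21,p26} A36={p12,p17,p20} A45={p8,p16,p30} A46={p17,p31,p32} A56={p2,p12,p29}
  A123={p15} A126={p10} A134={p6} A145={p16} A156={p29} A235={p21} A245={p8} A246={p31} A346={p17} A356={p12}
C dims 6,15,10; δ0: rk_F3 5; δ1: rk_F3 10
Ȟ^0 = (6 − 5) − 0 = 1, so Ȟ^0 ≅ Z/3
Ȟ^1 = (15 − 10) − 5 = 0, so Ȟ^1 ≅ 0
Ȟ^2 = (10 − 0) − 10 = 0, so Ȟ^2 ≅ 0

Ȟ^0 = Z/3, Ȟ^1 = 0, Ȟ^2 = 0


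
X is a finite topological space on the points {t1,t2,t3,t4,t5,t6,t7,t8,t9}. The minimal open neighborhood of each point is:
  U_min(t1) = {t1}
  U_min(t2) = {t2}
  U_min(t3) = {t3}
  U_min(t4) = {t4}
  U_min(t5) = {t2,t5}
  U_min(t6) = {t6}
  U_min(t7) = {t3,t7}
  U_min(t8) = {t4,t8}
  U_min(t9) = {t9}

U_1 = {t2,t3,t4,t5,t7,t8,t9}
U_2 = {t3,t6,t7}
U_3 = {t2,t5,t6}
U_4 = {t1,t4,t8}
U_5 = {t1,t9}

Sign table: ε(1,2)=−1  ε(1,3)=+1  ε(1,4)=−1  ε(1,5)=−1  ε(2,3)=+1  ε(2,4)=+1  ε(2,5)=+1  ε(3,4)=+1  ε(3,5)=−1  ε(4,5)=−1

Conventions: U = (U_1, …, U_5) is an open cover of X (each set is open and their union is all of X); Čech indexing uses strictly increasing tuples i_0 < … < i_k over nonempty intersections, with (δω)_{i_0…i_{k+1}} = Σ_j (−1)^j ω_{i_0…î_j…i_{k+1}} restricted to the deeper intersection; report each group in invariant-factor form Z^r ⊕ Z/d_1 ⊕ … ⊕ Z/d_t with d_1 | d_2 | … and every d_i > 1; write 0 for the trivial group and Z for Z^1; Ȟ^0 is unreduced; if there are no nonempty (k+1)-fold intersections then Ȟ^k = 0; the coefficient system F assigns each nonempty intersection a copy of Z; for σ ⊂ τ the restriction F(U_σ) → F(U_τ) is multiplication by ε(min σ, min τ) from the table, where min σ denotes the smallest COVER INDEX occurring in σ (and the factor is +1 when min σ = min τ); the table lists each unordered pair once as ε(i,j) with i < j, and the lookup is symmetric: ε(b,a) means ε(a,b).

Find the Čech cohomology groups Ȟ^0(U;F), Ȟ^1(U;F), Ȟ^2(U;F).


intersection data:
  U12={t3,t7} U13={t2,t5} U14={t4,t8} U15={t9} U23={t6} U45={t1}
C dims 5,6; δ0: rk 5, SNF 1^4·2
Ȟ^0 = (5 − 5) − 0 = 0, so Ȟ^0 ≅ 0
Ȟ^1 = (6 − 0) − 5 = 1 plus torsion [2], so Ȟ^1 ≅ Z ⊕ Z/2
Ȟ^2 = (0 − 0) − 0 = 0, so Ȟ^2 ≅ 0

Ȟ^0 = 0,  Ȟ^1 = Z ⊕ Z/2,  Ȟ^2 = 0


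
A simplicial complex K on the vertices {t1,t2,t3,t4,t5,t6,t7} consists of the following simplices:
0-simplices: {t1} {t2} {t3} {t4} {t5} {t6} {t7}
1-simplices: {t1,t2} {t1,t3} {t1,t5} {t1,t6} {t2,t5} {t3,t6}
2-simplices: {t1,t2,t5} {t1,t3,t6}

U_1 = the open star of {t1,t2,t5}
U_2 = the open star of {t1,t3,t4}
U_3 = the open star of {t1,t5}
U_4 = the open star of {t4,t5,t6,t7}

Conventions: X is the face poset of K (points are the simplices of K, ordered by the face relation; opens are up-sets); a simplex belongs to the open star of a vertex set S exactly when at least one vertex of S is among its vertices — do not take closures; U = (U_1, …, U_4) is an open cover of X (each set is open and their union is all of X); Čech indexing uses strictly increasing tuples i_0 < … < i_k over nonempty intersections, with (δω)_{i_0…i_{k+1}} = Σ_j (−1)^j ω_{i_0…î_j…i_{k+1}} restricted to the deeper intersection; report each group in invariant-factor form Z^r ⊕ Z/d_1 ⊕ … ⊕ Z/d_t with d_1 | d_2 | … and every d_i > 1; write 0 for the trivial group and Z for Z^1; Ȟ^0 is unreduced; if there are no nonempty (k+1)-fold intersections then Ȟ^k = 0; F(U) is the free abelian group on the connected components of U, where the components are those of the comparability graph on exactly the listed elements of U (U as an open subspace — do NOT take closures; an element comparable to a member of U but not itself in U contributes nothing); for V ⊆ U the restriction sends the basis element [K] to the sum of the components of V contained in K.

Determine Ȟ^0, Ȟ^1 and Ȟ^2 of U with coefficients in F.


Ȟ^0(U;F) ≅ Z^3,  Ȟ^1(U;F) ≅ 0,  Ȟ^2(U;F) ≅ 0

intersection data:
  U1={{t1},{t2},{t5},{t1,t2},{t1,t3},{t1,t5},{t1,t6},{t2,t5},{t1,t2,t5},{t1,t3,t6}} U2={{t1},{t3},{t4},{t1,t2},{t1,t3},{t1,t5},{t1,t6},{t3,t6},{t1,t2,t5},{t1,t3,t6}} U3={{t1},{t5},{t1,t2},{t1,t3},{t1,t5},{t1,t6},{t2,t5},{t1,t2,t5},{t1,t3,t6}} U4={{t4},{t5},{t6},{t7},{t1,t5},{t1,t6},{t2,t5},{t3,t6},{t1,t2,t5},{t1,t3,t6}}
  U12={{t1},{t1,t2},{t1,t3},{t1,t5},{t1,t6},{t1,t2,t5},{t1,t3,t6}} U13={{t1},{t5},{t1,t2},{t1,t3},{t1,t5},{t1,t6},{t2,t5},{t1,t2,t5},{t1,t3,t6}} U14={{t5},{t1,t5},{t1,t6},{t2,t5},{t1,t2,t5},{t1,t3,t6}} U23={{t1},{t1,t2},{t1,t3},{t1,t5},{t1,t6},{t1,t2,t5},{t1,t3,t6}} U24={{t4},{t1,t5},{t1,t6},{t3,t6},{t1,t2,t5},{t1,t3,t6}} U34={{t5},{t1,t5},{t1,t6},{t2,t5},{t1,t2,t5},{t1,t3,t6}}
  U123={{t1},{t1,t2},{t1,t3},{t1,t5},{t1,t6},{t1,t2,t5},{t1,t3,t6}} U124={{t1,t5},{t1,t6},{t1,t2,t5},{t1,t3,t6}} U134={{t5},{t1,t5},{t1,t6},{t2,t5},{t1,t2,t5},{t1,t3,t6}} U234={{t1,t5},{t1,t6},{t1,t2,t5},{t1,t3,t6}}
  U1234={{t1,t5},{t1,t6},{t1,t2,t5},{t1,t3,t6}}
components per intersection:
  U1: {{t1},{t2},{t5},{t1,t2},{t1,t3},{t1,t5},{t1,t6},{t2,t5},{t1,t2,t5},{t1,t3,t6}}
  U2: {{t1},{t3},{t1,t2},{t1,t3},{t1,t5},{t1,t6},{t3,t6},{t1,t2,t5},{t1,t3,t6}} {{t4}}
  U3: {{t1},{t5},{t1,t2},{t1,t3},{t1,t5},{t1,t6},{t2,t5},{t1,t2,t5},{t1,t3,t6}}
  U4: {{t4}} {{t5},{t1,t5},{t2,t5},{t1,t2,t5}} {{t6},{t1,t6},{t3,t6},{t1,t3,t6}} {{t7}}
  U12: {{t1},{t1,t2},{t1,t3},{t1,t5},{t1,t6},{t1,t2,t5},{t1,t3,t6}}
  U13: {{t1},{t5},{t1,t2},{t1,t3},{t1,t5},{t1,t6},{t2,t5},{t1,t2,t5},{t1,t3,t6}}
  U14: {{t5},{t1,t5},{t2,t5},{t1,t2,t5}} {{t1,t6},{t1,t3,t6}}
  U23: {{t1},{t1,t2},{t1,t3},{t1,t5},{t1,t6},{t1,t2,t5},{t1,t3,t6}}
  U24: {{t4}} {{t1,t5},{t1,t2,t5}} {{t1,t6},{t3,t6},{t1,t3,t6}}
  U34: {{t5},{t1,t5},{t2,t5},{t1,t2,t5}} {{t1,t6},{t1,t3,t6}}
  U123: {{t1},{t1,t2},{t1,t3},{t1,t5},{t1,t6},{t1,t2,t5},{t1,t3,t6}}
  U124: {{t1,t5},{t1,t2,t5}} {{t1,t6},{t1,t3,t6}}
  U134: {{t5},{t1,t5},{t2,t5},{t1,t2,t5}} {{t1,t6},{t1,t3,t6}}
  U234: {{t1,t5},{t1,t2,t5}} {{t1,t6},{t1,t3,t6}}
  U1234: {{t1,t5},{t1,t2,t5}} {{t1,t6},{t1,t3,t6}}
C dims 8,10,7,2; δ0: rk 5, SNF 1^5; δ1: rk 5, SNF 1^5; δ2: rk 2, SNF 1^2
Ȟ^0 = (8 − 5) − 0 = 3, so Ȟ^0 ≅ Z^3
Ȟ^1 = (10 − 5) − 5 = 0, so Ȟ^1 ≅ 0
Ȟ^2 = (7 − 2) − 5 = 0, so Ȟ^2 ≅ 0


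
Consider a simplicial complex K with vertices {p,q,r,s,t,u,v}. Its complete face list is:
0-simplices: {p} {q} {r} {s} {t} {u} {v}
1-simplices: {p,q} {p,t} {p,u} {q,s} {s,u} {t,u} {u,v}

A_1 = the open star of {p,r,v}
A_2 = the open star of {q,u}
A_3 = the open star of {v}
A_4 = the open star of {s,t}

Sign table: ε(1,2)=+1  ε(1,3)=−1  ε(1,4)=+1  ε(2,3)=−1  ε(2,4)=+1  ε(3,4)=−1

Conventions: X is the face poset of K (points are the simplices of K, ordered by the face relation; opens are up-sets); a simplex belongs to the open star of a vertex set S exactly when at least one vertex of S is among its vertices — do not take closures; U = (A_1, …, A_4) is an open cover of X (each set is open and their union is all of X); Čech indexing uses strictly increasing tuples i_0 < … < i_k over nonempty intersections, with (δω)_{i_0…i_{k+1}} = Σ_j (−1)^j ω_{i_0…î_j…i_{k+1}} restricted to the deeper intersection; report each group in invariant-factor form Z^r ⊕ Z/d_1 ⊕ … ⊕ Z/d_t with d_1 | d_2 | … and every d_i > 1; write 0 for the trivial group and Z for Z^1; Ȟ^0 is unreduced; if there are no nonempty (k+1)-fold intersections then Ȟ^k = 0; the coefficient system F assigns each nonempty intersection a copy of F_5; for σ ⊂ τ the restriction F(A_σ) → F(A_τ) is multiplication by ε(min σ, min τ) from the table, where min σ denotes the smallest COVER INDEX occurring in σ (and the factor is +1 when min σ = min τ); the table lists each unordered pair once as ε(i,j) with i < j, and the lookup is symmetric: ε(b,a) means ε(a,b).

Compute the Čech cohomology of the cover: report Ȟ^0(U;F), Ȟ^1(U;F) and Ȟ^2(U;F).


nonempty intersections:
  A1={{p},{r},{v},{p,q},{p,t},{p,u},{u,v}} A2={{q},{u},{p,q},{p,u},{q,s},{s,u},{t,u},{u,v}} A3={{v},{u,v}} A4={{s},{t},{p,t},{q,s},{s,u},{t,u}}
  A12={{p,q},{p,u},{u,v}} A13={{v},{u,v}} A14={{p,t}} A23={{u,v}} A24={{q,s},{s,u},{t,u}}
  A123={{u,v}}
C dims 4,5,1; δ0: rk_F5 3; δ1: rk_F5 1
Ȟ^0: (4−3)−0=1 ⇒ Z/5
Ȟ^1: (5−1)−3=1 ⇒ Z/5
Ȟ^2: (1−0)−1=0 ⇒ 0

Ȟ^0 ≅ Z/5,  Ȟ^1 ≅ Z/5,  Ȟ^2 ≅ 0


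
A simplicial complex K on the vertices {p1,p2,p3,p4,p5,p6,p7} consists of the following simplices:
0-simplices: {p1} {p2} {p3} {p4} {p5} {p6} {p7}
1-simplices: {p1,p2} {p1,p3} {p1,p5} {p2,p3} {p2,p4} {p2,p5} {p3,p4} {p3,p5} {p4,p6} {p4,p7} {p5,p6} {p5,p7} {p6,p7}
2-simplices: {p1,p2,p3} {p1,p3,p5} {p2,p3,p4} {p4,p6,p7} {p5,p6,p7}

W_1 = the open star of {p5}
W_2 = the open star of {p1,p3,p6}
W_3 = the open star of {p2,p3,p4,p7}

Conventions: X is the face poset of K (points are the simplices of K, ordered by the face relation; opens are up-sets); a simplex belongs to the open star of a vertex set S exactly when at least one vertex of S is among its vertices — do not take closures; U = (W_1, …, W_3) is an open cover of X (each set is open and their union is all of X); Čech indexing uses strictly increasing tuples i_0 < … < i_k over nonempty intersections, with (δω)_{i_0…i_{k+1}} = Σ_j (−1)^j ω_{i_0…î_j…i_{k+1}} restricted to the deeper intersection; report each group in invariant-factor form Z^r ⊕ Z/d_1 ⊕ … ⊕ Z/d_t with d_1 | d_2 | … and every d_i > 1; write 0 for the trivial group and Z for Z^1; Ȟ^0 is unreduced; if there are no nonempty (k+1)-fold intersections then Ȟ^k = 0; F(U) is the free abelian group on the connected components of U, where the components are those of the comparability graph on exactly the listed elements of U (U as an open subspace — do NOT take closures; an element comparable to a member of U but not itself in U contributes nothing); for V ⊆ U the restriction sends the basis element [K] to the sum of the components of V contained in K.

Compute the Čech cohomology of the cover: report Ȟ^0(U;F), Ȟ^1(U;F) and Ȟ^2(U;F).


Ȟ^0 ≅ Z, Ȟ^1 ≅ Z^2 and Ȟ^2 ≅ 0

cover nerve:
  W1={{p5},{p1,p5},{p2,p5},{p3,p5},{p5,p6},{p5,p7},{p1,p3,p5},{p5,p6,p7}} W2={{p1},{p3},{p6},{p1,p2},{p1,p3},{p1,p5},{p2,p3},{p3,p4},{p3,p5},{p4,p6},{p5,p6},{p6,p7},{p1,p2,p3},{p1,p3,p5},{p2,p3,p4},{p4,p6,p7},{p5,p6,p7}} W3={{p2},{p3},{p4},{p7},{p1,p2},{p1,p3},{p2,p3},{p2,p4},{p2,p5},{p3,p4},{p3,p5},{p4,p6},{p4,p7},{p5,p7},{p6,p7},{p1,p2,p3},{p1,p3,p5},{p2,p3,p4},{p4,p6,p7},{p5,p6,p7}}
  W12={{p1,p5},{p3,p5},{p5,p6},{p1,p3,p5},{p5,p6,p7}} W13={{p2,p5},{p3,p5},{p5,p7},{p1,p3,p5},{p5,p6,p7}} W23={{p3},{p1,p2},{p1,p3},{p2,p3},{p3,p4},{p3,p5},{p4,p6},{p6,p7},{p1,p2,p3},{p1,p3,p5},{p2,p3,p4},{p4,p6,p7},{p5,p6,p7}}
  W123={{p3,p5},{p1,p3,p5},{p5,p6,p7}}
components per intersection:
  W1: {{p5},{p1,p5},{p2,p5},{p3,p5},{p5,p6},{p5,p7},{p1,p3,p5},{p5,p6,p7}}
  W2: {{p1},{p3},{p1,p2},{p1,p3},{p1,p5},{p2,p3},{p3,p4},{p3,p5},{p1,p2,p3},{p1,p3,p5},{p2,p3,p4}} {{p6},{p4,p6},{p5,p6},{p6,p7},{p4,p6,p7},{p5,p6,p7}}
  W3: {{p2},{p3},{p4},{p7},{p1,p2},{p1,p3},{p2,p3},{p2,p4},{p2,p5},{p3,p4},{p3,p5},{p4,p6},{p4,p7},{p5,p7},{p6,p7},{p1,p2,p3},{p1,p3,p5},{p2,p3,p4},{p4,p6,p7},{p5,p6,p7}}
  W12: {{p1,p5},{p3,p5},{p1,p3,p5}} {{p5,p6},{p5,p6,p7}}
  W13: {{p2,p5}} {{p3,p5},{p1,p3,p5}} {{p5,p7},{p5,p6,p7}}
  W23: {{p3},{p1,p2},{p1,p3},{p2,p3},{p3,p4},{p3,p5},{p1,p2,p3},{p1,p3,p5},{p2,p3,p4}} {{p4,p6},{p6,p7},{p4,p6,p7},{p5,p6,p7}}
  W123: {{p3,p5},{p1,p3,p5}} {{p5,p6,p7}}
C dims 4,7,2; δ0: rk 3, SNF 1^3; δ1: rk 2, SNF 1^2
Ȟ^0: (4−3)−0=1 ⇒ Z
Ȟ^1: (7−2)−3=2 ⇒ Z^2
Ȟ^2: (2−0)−2=0 ⇒ 0


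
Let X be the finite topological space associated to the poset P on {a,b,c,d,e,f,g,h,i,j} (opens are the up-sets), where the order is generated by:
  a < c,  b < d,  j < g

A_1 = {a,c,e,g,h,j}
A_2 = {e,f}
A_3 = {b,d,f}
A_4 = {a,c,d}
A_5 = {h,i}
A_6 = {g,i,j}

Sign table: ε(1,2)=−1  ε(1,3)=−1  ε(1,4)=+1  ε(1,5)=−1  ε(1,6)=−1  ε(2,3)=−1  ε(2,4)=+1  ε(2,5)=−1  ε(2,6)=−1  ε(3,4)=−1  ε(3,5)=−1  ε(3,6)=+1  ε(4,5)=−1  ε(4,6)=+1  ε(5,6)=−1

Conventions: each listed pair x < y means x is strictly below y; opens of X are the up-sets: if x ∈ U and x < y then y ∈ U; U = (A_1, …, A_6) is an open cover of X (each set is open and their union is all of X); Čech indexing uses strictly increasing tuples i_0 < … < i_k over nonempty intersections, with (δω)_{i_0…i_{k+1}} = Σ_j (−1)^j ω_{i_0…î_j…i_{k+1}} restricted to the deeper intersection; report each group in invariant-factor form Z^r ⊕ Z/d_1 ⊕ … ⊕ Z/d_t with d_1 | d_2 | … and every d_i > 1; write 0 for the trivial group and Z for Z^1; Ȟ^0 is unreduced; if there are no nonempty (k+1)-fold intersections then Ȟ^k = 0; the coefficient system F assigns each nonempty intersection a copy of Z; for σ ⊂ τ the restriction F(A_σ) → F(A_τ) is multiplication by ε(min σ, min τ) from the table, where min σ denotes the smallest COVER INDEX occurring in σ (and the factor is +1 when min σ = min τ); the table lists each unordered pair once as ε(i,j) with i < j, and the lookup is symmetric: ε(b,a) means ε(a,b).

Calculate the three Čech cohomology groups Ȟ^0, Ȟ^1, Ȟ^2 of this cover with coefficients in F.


nerve of the cover:
  A12={e} A14={a,c} A15={h} A16={g,j} A23={f} A34={d} A56={i}
C dims 6,7; δ0: rk 6, SNF 1^5·2
Ȟ^0 = (6 − 6) − 0 = 0, so Ȟ^0 ≅ 0
Ȟ^1 = (7 − 0) − 6 = 1 plus torsion [2], so Ȟ^1 ≅ Z ⊕ Z/2
Ȟ^2 = (0 − 0) − 0 = 0, so Ȟ^2 ≅ 0

Ȟ^0 = 0,  Ȟ^1 = Z ⊕ Z/2,  Ȟ^2 = 0


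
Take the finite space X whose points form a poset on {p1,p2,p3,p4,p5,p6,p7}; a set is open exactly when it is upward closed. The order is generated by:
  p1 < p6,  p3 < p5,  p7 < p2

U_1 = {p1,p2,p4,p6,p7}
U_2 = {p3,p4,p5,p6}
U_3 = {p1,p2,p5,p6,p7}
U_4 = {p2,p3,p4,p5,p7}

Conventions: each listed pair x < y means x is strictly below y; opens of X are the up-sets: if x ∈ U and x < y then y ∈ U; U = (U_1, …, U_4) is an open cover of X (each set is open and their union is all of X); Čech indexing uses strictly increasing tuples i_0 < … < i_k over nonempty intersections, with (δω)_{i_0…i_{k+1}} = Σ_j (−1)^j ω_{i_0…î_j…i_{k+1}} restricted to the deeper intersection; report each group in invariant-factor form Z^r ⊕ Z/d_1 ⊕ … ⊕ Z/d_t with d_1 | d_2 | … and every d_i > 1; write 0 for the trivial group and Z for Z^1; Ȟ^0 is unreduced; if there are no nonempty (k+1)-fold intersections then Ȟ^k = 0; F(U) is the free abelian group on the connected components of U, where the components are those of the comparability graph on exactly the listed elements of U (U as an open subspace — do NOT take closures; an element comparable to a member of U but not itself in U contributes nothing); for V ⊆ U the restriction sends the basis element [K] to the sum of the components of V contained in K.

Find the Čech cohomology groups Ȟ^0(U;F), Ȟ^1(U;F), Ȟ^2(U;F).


Ȟ^0 ≅ Z^4, Ȟ^1 ≅ 0, Ȟ^2 ≅ 0

nerve of the cover:
  U12={p4,p6} U13={p1,p2,p6,p7} U14={p2,p4,p7} U23={p5,p6} U24={p3,p4,p5} U34={p2,p5,p7}
  U123={p6} U124={p4} U134={p2,p7} U234={p5}
components per intersection:
  U1: {p1,p6} {p2,p7} {p4}
  U2: {p3,p5} {p4} {p6}
  U3: {p1,p6} {p2,p7} {p5}
  U4: {p2,p7} {p3,p5} {p4}
  U12: {p4} {p6}
  U13: {p1,p6} {p2,p7}
  U14: {p2,p7} {p4}
  U23: {p5} {p6}
  U24: {p3,p5} {p4}
  U34: {p2,p7} {p5}
  U123: {p6}
  U124: {p4}
  U134: {p2,p7}
  U234: {p5}
C dims 12,12,4; δ0: rk 8, SNF 1^8; δ1: rk 4, SNF 1^4
Ȟ^0 = (12 − 8) − 0 = 4, so Ȟ^0 ≅ Z^4
Ȟ^1 = (12 − 4) − 8 = 0, so Ȟ^1 ≅ 0
Ȟ^2 = (4 − 0) − 4 = 0, so Ȟ^2 ≅ 0


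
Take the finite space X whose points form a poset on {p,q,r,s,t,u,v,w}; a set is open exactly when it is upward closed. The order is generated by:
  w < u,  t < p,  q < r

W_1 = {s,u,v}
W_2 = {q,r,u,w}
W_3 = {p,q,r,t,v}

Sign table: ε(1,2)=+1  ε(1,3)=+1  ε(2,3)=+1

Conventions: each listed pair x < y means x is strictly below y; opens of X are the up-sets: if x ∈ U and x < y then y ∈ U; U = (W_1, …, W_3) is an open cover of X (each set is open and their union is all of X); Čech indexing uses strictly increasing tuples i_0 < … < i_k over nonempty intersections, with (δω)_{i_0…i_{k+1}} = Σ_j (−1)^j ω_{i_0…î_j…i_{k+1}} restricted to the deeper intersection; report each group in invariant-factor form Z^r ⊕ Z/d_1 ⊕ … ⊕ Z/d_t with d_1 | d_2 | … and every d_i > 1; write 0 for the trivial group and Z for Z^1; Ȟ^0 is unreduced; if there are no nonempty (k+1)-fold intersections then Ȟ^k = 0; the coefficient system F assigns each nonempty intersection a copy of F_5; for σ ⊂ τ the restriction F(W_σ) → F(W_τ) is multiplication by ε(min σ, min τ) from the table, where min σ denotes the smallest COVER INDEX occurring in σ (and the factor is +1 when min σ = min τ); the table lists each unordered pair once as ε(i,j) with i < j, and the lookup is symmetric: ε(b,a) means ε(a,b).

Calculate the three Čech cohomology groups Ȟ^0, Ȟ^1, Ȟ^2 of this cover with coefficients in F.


nerve of the cover:
  W12={u} W13={v} W23={q,r}
C dims 3,3; δ0: rk_F5 2
Ȟ^0 = (3 − 2) − 0 = 1, so Ȟ^0 ≅ Z/5
Ȟ^1 = (3 − 0) − 2 = 1, so Ȟ^1 ≅ Z/5
Ȟ^2 = (0 − 0) − 0 = 0, so Ȟ^2 ≅ 0

Ȟ^0 = Z/5, Ȟ^1 = Z/5 and Ȟ^2 = 0


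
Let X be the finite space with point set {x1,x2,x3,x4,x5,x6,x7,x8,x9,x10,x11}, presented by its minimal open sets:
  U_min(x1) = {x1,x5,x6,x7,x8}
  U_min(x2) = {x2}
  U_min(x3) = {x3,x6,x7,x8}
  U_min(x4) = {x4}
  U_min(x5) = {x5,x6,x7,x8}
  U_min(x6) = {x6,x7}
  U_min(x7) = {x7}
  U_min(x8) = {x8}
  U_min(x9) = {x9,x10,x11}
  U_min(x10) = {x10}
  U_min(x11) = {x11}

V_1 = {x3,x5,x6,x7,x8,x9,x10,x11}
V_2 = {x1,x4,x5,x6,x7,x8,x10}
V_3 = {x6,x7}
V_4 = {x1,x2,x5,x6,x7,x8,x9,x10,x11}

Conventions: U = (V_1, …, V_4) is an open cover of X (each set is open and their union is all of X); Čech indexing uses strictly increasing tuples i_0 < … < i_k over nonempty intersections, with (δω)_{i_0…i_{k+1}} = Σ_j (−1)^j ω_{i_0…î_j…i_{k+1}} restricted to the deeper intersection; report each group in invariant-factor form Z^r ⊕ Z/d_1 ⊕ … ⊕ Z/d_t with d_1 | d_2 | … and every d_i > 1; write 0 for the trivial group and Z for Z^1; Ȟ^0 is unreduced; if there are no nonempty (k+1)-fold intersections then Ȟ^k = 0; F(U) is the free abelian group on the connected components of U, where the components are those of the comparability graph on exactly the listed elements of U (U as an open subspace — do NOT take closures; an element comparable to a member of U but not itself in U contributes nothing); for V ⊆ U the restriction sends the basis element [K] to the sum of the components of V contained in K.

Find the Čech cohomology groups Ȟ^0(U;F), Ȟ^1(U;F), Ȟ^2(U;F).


nerve of the cover:
  V12={x5,x6,x7,x8,x10} V13={x6,x7} V14={x5,x6,x7,x8,x9,x10,x11} V23={x6,x7} V24={x1,x5,x6,x7,x8,x10} V34={x6,x7}
  V123={x6,x7} V124={x5,x6,x7,x8,x10} V134={x6,x7} V234={x6,x7}
  V1234={x6,x7}
components per intersection:
  V1: {x3,x5,x6,x7,x8} {x9,x10,x11}
  V2: {x1,x5,x6,x7,x8} {x4} {x10}
  V3: {x6,x7}
  V4: {x1,x5,x6,x7,x8} {x2} {x9,x10,x11}
  V12: {x5,x6,x7,x8} {x10}
  V13: {x6,x7}
  V14: {x5,x6,x7,x8} {x9,x10,x11}
  V23: {x6,x7}
  V24: {x1,x5,x6,x7,x8} {x10}
  V34: {x6,x7}
  V123: {x6,x7}
  V124: {x5,x6,x7,x8} {x10}
  V134: {x6,x7}
  V234: {x6,x7}
  V1234: {x6,x7}
C dims 9,9,5,1; δ0: rk 5, SNF 1^5; δ1: rk 4, SNF 1^4; δ2: rk 1, SNF 1^1
Ȟ^0 = (9 − 5) − 0 = 4, so Ȟ^0 ≅ Z^4
Ȟ^1 = (9 − 4) − 5 = 0, so Ȟ^1 ≅ 0
Ȟ^2 = (5 − 1) − 4 = 0, so Ȟ^2 ≅ 0

Ȟ^0 ≅ Z^4; Ȟ^1 ≅ 0; Ȟ^2 ≅ 0


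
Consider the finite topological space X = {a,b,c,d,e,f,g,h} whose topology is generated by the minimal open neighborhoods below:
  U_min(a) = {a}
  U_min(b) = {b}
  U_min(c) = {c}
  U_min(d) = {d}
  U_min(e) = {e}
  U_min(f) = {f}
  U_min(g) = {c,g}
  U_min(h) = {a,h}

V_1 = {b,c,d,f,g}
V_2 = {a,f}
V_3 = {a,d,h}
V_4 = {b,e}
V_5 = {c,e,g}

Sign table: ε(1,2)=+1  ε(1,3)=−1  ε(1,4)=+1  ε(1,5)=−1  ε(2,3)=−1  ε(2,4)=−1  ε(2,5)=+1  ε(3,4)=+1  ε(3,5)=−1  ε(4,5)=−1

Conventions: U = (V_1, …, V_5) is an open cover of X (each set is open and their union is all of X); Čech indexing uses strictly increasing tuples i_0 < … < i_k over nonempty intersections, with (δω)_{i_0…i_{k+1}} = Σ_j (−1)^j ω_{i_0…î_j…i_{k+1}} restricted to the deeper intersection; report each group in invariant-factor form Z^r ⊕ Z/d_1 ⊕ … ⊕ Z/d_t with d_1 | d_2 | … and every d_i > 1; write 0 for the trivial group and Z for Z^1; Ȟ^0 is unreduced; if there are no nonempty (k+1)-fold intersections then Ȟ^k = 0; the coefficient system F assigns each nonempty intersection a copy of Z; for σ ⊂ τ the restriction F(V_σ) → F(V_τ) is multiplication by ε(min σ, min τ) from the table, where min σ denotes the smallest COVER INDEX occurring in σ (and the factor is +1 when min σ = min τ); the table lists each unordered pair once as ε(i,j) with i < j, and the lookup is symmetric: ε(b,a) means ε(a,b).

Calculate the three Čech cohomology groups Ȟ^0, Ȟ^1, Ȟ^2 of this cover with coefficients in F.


cover nerve:
  V12={f} V13={d} V14={b} V15={c,g} V23={a} V45={e}
C dims 5,6; δ0: rk 4, SNF 1^4
Ȟ^0: (5−4)−0=1 ⇒ Z
Ȟ^1: (6−0)−4=2 ⇒ Z^2
Ȟ^2: (0−0)−0=0 ⇒ 0

Ȟ^0 ≅ Z, Ȟ^1 ≅ Z^2, Ȟ^2 ≅ 0


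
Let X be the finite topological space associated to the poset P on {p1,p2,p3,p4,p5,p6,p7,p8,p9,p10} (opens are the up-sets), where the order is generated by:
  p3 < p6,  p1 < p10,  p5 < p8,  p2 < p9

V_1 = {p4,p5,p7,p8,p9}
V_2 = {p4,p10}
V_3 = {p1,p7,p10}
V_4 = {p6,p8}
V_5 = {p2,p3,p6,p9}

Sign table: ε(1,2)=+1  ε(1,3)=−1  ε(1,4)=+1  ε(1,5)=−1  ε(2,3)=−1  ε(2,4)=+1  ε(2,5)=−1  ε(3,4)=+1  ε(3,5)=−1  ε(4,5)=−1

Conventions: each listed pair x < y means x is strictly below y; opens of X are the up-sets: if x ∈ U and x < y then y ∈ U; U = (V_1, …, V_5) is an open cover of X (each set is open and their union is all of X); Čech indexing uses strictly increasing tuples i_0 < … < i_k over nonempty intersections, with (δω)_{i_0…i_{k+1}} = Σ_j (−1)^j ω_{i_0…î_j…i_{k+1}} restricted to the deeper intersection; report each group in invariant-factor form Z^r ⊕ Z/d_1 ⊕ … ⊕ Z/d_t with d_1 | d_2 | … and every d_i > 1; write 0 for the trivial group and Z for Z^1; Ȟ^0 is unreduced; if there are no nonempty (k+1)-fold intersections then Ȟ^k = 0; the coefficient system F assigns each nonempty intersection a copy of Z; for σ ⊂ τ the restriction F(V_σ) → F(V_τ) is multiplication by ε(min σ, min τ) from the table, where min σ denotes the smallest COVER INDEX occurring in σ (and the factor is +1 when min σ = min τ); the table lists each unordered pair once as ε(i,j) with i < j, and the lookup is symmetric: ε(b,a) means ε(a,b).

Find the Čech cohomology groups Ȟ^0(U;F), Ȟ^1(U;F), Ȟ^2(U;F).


Ȟ^0 = Z; Ȟ^1 = Z^2; Ȟ^2 = 0

nerve simplices:
  V12={p4} V13={p7} V14={p8} V15={p9} V23={p10} V45={p6}
C dims 5,6; δ0: rk 4, SNF 1^4
degree 0: 5−4−0 = 1 → Ȟ^0 ≅ Z
degree 1: 6−0−4 = 2 → Ȟ^1 ≅ Z^2
degree 2: 0−0−0 = 0 → Ȟ^2 ≅ 0


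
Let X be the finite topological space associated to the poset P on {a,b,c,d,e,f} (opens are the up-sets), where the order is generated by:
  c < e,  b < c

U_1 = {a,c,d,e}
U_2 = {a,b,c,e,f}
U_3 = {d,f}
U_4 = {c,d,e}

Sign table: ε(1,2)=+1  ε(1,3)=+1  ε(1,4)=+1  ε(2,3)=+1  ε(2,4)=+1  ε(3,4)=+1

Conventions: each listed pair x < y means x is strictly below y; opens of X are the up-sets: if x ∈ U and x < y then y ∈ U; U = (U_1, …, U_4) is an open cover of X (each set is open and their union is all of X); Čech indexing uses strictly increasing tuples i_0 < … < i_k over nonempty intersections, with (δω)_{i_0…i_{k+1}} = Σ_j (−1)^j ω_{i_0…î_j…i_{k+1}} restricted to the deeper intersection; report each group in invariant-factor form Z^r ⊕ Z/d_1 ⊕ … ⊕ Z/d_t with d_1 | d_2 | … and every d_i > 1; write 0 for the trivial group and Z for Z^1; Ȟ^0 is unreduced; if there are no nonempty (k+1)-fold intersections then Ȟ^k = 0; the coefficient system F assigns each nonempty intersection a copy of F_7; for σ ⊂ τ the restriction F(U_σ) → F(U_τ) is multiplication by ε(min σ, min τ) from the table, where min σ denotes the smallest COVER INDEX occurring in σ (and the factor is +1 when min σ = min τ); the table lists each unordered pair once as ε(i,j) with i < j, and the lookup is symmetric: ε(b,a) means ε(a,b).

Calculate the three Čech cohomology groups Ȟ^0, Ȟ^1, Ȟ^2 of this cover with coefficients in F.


Ȟ^0(U;F) ≅ Z/7,  Ȟ^1(U;F) ≅ Z/7,  Ȟ^2(U;F) ≅ 0

nonempty overlaps:
  U12={a,c,e} U13={d} U14={c,d,e} U23={f} U24={c,e} U34={d}
  U124={c,e} U134={d}
C dims 4,6,2; δ0: rk_F7 3; δ1: rk_F7 2
degree 0: 4−3−0 = 1 → Ȟ^0 ≅ Z/7
degree 1: 6−2−3 = 1 → Ȟ^1 ≅ Z/7
degree 2: 2−0−2 = 0 → Ȟ^2 ≅ 0


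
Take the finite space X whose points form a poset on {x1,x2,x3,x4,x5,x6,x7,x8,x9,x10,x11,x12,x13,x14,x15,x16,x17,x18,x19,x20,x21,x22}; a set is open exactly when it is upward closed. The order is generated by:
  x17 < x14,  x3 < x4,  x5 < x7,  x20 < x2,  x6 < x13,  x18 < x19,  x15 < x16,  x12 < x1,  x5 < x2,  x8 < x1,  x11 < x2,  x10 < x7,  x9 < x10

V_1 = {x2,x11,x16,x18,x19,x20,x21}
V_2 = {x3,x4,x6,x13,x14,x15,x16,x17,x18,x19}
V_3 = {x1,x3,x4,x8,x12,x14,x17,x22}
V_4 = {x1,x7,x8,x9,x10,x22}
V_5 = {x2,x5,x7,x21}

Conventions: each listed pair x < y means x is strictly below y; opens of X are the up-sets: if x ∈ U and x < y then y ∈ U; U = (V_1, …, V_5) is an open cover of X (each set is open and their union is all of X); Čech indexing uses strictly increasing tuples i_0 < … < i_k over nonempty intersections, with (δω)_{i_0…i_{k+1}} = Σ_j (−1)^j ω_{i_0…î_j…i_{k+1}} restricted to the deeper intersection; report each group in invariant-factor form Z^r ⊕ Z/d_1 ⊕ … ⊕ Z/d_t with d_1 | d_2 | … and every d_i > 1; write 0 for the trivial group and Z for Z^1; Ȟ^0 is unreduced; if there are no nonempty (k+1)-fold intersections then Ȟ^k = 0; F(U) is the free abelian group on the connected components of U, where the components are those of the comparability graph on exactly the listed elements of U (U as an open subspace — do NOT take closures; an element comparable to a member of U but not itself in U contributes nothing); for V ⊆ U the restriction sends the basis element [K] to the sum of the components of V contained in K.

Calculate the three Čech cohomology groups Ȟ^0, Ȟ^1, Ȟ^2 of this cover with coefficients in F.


nonempty intersections:
  V12={x16,x18,x19} V15={x2,x21} V23={x3,x4,x14,x17} V34={x1,x8,x22} V45={x7}
components per intersection:
  V1: {x2,x11,x20} {x16} {x18,x19} {x21}
  V2: {x3,x4} {x6,x13} {x14,x17} {x15,x16} {x18,x19}
  V3: {x1,x8,x12} {x3,x4} {x14,x17} {x22}
  V4: {x1,x8} {x7,x9,x10} {x22}
  V5: {x2,x5,x7} {x21}
  V12: {x16} {x18,x19}
  V15: {x2} {x21}
  V23: {x3,x4} {x14,x17}
  V34: {x1,x8} {x22}
  V45: {x7}
C dims 18,9; δ0: rk 9, SNF 1^9
Ȟ^0: (18−9)−0=9 ⇒ Z^9
Ȟ^1: (9−0)−9=0 ⇒ 0
Ȟ^2: (0−0)−0=0 ⇒ 0

Ȟ^0 = Z^9, Ȟ^1 = 0 and Ȟ^2 = 0


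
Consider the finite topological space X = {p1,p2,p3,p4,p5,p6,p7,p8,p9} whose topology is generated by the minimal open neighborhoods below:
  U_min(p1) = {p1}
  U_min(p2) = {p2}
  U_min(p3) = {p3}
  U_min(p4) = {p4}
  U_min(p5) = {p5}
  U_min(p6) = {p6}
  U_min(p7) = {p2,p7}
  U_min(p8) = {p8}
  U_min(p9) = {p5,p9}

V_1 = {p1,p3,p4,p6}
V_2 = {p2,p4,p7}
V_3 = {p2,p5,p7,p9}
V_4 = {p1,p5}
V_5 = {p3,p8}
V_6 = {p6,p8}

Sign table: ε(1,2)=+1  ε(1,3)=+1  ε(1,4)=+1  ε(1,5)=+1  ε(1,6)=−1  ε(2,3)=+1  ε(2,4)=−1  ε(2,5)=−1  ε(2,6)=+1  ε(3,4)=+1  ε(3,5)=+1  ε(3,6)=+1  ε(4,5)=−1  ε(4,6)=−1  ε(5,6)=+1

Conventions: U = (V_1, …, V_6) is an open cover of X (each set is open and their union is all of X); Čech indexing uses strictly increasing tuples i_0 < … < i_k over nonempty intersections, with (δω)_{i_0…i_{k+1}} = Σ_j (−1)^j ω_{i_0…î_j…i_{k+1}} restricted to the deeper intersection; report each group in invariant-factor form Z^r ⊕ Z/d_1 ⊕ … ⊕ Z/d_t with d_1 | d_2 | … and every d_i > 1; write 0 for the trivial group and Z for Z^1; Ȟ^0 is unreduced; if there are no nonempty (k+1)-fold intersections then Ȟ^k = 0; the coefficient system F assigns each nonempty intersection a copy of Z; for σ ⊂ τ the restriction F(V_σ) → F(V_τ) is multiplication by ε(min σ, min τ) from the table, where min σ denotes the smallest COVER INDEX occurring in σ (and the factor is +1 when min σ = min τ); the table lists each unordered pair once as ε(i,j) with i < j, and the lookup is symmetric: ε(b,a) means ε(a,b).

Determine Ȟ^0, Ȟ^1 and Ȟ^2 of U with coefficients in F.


Ȟ^0 ≅ 0; Ȟ^1 ≅ Z ⊕ Z/2; Ȟ^2 ≅ 0

nerve simplices:
  V12={p4} V14={p1} V15={p3} V16={p6} V23={p2,p7} V34={p5} V56={p8}
C dims 6,7; δ0: rk 6, SNF 1^5·2
degree 0: 6−6−0 = 0 → Ȟ^0 ≅ 0
degree 1: 7−0−6 = 1 plus torsion [2] → Ȟ^1 ≅ Z ⊕ Z/2
degree 2: 0−0−0 = 0 → Ȟ^2 ≅ 0
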